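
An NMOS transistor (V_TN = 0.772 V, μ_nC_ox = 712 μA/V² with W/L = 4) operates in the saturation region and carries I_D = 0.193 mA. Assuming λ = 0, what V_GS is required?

k_n = μ_nC_ox · (W/L) = 2.848 mA/V².
In saturation I_D = ½ k_n (V_GS − V_TN)², so V_GS − V_TN = √(2 I_D / k_n) = √(2 × 0.193 / 2.848) = 0.368 V.
V_GS = 0.772 + 0.368 = 1.14 V.

V_GS = 1.14 V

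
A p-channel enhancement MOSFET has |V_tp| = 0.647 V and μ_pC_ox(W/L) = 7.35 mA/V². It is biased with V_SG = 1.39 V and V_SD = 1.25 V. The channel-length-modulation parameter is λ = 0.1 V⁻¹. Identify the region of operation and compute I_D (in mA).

Saturation; I_D = 2.28 mA

V_ov = V_SG − |V_tp| = 1.39 − 0.647 = 0.743 V.
Since V_SD = 1.25 V ≥ V_ov = 0.743 V, the device is in saturation.
I_D = ½ k_p V_ov² (1 + λ V_SD) = 0.5 × 7.35 × 0.743² × (1 + 0.1 × 1.25) = 2.28 mA.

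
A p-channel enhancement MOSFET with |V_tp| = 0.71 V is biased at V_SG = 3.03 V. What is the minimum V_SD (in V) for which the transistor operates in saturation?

V_SD,sat = 2.32 V

The boundary between triode and saturation is V_SD = V_SG − |V_tp| = V_ov.
V_ov = 3.03 − 0.71 = 2.32 V.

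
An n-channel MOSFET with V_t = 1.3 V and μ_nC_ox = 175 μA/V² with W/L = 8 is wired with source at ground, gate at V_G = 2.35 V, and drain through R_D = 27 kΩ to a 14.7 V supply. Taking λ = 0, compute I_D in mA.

I_D = 0.527 mA

V_GS = V_G = 2.35 V, so V_ov = 2.35 − 1.3 = 1.05 V.
k_n = μ_nC_ox · (W/L) = 1.4 mA/V².
Assume saturation: I_D = ½ k_n V_ov² = 0.5 × 1.4 × 1.05² = 0.772 mA, giving V_DS = V_DD − I_D R_D = 14.7 − 0.772 × 27 = -6.14 V.
But -6.14 V < V_ov = 1.05 V, so the device is actually in triode.
In triode I_D = k_n[V_ov V_DS − ½ V_DS²] and I_D = (V_DD − V_DS)/R_D. Equating: 18.9 V_DS² − 40.69 V_DS + 14.7 = 0, giving V_DS = 0.459 V (the root below V_ov).
I_D = (14.7 − 0.459) / 27 = 0.527 mA.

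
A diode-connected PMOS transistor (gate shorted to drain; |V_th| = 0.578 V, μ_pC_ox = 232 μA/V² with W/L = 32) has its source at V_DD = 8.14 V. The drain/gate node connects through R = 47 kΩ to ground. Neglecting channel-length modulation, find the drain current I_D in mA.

With gate tied to drain, V_SG = V_SD ≥ V_SG − |V_th|, so the device is in saturation.
k_p = μ_pC_ox · (W/L) = 7.424 mA/V².
KCL at the drain: ½ k_p (V_SG − |V_th|)² = (V_DD − V_SG)/R.
Let x = V_SG − 0.578. Then 174 x² + x − 7.562 = 0, giving x = 0.205 V (positive root), so V_SG = 0.783 V.
I_D = (V_DD − V_SG)/R = (8.14 − 0.783) / 47 = 0.157 mA.

I_D = 0.157 mA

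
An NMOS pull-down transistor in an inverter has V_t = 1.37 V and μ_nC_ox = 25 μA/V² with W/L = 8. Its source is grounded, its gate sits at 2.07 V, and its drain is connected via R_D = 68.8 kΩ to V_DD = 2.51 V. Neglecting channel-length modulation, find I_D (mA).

V_GS = V_G = 2.07 V, so V_ov = 2.07 − 1.37 = 0.7 V.
k_n = μ_nC_ox · (W/L) = 0.2 mA/V².
Assume saturation: I_D = ½ k_n V_ov² = 0.5 × 0.2 × 0.7² = 0.049 mA, giving V_DS = V_DD − I_D R_D = 2.51 − 0.049 × 68.8 = -0.861 V.
But -0.861 V < V_ov = 0.7 V, so the device is actually in triode.
In triode I_D = k_n[V_ov V_DS − ½ V_DS²] and I_D = (V_DD − V_DS)/R_D. Equating: 6.88 V_DS² − 10.63 V_DS + 2.51 = 0, giving V_DS = 0.291 V (the root below V_ov).
I_D = (2.51 − 0.291) / 68.8 = 0.0323 mA.

I_D = 0.0323 mA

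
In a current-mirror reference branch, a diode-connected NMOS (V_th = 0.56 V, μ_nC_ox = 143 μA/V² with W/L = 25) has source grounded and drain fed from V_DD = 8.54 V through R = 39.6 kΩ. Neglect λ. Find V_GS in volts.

With gate tied to drain, V_GS = V_DS ≥ V_GS − V_th, so the device is in saturation.
k_n = μ_nC_ox · (W/L) = 3.575 mA/V².
KCL at the drain: ½ k_n (V_GS − V_th)² = (V_DD − V_GS)/R.
Let x = V_GS − 0.56. Then 70.8 x² + x − 7.98 = 0, giving x = 0.329 V (positive root), so V_GS = 0.889 V.
I_D = (V_DD − V_GS)/R = (8.54 − 0.889) / 39.6 = 0.193 mA.

V_GS = 0.889 V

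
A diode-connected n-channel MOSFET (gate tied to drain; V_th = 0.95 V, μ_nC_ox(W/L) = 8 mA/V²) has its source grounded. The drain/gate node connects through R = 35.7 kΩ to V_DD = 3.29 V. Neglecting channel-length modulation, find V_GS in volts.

V_GS = 1.07 V

With gate tied to drain, V_GS = V_DS ≥ V_GS − V_th, so the device is in saturation.
KCL at the drain: ½ k_n (V_GS − V_th)² = (V_DD − V_GS)/R.
Let x = V_GS − 0.95. Then 143 x² + x − 2.34 = 0, giving x = 0.125 V (positive root), so V_GS = 1.07 V.
I_D = (V_DD − V_GS)/R = (3.29 − 1.07) / 35.7 = 0.0621 mA.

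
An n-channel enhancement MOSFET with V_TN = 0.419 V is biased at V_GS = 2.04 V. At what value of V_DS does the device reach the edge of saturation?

V_DS,sat = 1.62 V

The boundary between triode and saturation is V_DS = V_GS − V_TN = V_ov.
V_ov = 2.04 − 0.419 = 1.62 V.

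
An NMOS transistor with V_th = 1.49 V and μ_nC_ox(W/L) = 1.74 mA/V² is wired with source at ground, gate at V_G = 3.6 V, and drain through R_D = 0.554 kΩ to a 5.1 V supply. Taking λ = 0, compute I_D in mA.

I_D = 3.87 mA

V_GS = V_G = 3.6 V, so V_ov = 3.6 − 1.49 = 2.11 V.
Assume saturation: I_D = ½ k_n V_ov² = 0.5 × 1.74 × 2.11² = 3.87 mA, giving V_DS = V_DD − I_D R_D = 5.1 − 3.87 × 0.554 = 2.95 V.
V_DS = 2.95 V ≥ V_ov = 2.11 V, confirming saturation.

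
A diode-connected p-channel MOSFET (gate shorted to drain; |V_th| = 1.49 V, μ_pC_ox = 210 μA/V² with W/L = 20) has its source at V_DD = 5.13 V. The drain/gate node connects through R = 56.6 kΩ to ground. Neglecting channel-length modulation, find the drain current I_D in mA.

With gate tied to drain, V_SG = V_SD ≥ V_SG − |V_th|, so the device is in saturation.
k_p = μ_pC_ox · (W/L) = 4.2 mA/V².
KCL at the drain: ½ k_p (V_SG − |V_th|)² = (V_DD − V_SG)/R.
Let x = V_SG − 1.49. Then 119 x² + x − 3.64 = 0, giving x = 0.171 V (positive root), so V_SG = 1.66 V.
I_D = (V_DD − V_SG)/R = (5.13 − 1.66) / 56.6 = 0.0613 mA.

I_D = 0.0613 mA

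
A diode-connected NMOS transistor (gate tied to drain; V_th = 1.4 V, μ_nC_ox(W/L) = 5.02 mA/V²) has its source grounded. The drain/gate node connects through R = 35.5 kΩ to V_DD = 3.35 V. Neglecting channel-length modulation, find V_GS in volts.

With gate tied to drain, V_GS = V_DS ≥ V_GS − V_th, so the device is in saturation.
KCL at the drain: ½ k_n (V_GS − V_th)² = (V_DD − V_GS)/R.
Let x = V_GS − 1.4. Then 89.1 x² + x − 1.95 = 0, giving x = 0.142 V (positive root), so V_GS = 1.54 V.
I_D = (V_DD − V_GS)/R = (3.35 − 1.54) / 35.5 = 0.0509 mA.

V_GS = 1.54 V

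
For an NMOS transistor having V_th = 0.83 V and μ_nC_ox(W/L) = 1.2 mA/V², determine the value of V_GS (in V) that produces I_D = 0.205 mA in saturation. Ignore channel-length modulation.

In saturation I_D = ½ k_n (V_GS − V_th)², so V_GS − V_th = √(2 I_D / k_n) = √(2 × 0.205 / 1.2) = 0.585 V.
V_GS = 0.83 + 0.585 = 1.41 V.

V_GS = 1.41 V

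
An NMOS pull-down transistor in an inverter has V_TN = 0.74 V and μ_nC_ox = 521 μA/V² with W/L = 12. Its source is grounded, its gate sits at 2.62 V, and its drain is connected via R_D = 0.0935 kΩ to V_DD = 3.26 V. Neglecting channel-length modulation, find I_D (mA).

V_GS = V_G = 2.62 V, so V_ov = 2.62 − 0.74 = 1.88 V.
k_n = μ_nC_ox · (W/L) = 6.252 mA/V².
Assume saturation: I_D = ½ k_n V_ov² = 0.5 × 6.252 × 1.88² = 11 mA, giving V_DS = V_DD − I_D R_D = 3.26 − 11 × 0.0935 = 2.23 V.
V_DS = 2.23 V ≥ V_ov = 1.88 V, confirming saturation.

I_D = 11.0 mA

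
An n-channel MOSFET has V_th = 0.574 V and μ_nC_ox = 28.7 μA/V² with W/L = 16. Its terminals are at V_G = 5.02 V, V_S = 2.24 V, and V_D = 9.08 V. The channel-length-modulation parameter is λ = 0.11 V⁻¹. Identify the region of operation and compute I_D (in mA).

V_GS = V_G − V_S = 5.02 − 2.24 = 2.78 V; V_DS = V_D − V_S = 9.08 − 2.24 = 6.84 V.
k_n = μ_nC_ox · (W/L) = 0.4592 mA/V².
V_ov = V_GS − V_th = 2.78 − 0.574 = 2.21 V.
Since V_DS = 6.84 V ≥ V_ov = 2.21 V, the device is in saturation.
I_D = ½ k_n V_ov² (1 + λ V_DS) = 0.5 × 0.4592 × 2.21² × (1 + 0.11 × 6.84) = 1.96 mA.

Saturation; I_D = 1.96 mA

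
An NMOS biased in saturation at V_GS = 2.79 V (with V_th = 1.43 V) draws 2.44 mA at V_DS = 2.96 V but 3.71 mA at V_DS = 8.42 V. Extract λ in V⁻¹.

With V_GS fixed, I_D ∝ (1 + λ V_DS) in saturation, so I_D2/I_D1 = (1 + λ V_DS2)/(1 + λ V_DS1).
3.71/2.44 = 1.52 = (1 + 8.42 λ)/(1 + 2.96 λ).
Solving: λ (I_D1 V_DS2 − I_D2 V_DS1) = I_D2 − I_D1, so λ = (3.71 − 2.44) / (2.44 × 8.42 − 3.71 × 2.96) = 1.27 / 9.56 = 0.133 V⁻¹.

λ = 0.133 V⁻¹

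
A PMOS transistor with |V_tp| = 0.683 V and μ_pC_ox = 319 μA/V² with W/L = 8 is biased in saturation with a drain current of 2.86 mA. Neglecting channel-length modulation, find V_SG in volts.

k_p = μ_pC_ox · (W/L) = 2.552 mA/V².
In saturation I_D = ½ k_p (V_SG − |V_tp|)², so V_SG − |V_tp| = √(2 I_D / k_p) = √(2 × 2.86 / 2.552) = 1.5 V.
V_SG = 0.683 + 1.5 = 2.18 V.

V_SG = 2.18 V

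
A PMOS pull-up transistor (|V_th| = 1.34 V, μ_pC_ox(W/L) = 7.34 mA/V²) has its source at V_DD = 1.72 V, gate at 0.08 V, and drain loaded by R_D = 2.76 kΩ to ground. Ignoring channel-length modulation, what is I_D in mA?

V_SG = V_DD − V_G = 1.72 − 0.08 = 1.64 V, so V_ov = 1.64 − 1.34 = 0.3 V.
Assume saturation: I_D = ½ k_p V_ov² = 0.5 × 7.34 × 0.3² = 0.33 mA, giving V_SD = V_DD − I_D R_D = 1.72 − 0.33 × 2.76 = 0.808 V.
V_SD = 0.808 V ≥ V_ov = 0.3 V, confirming saturation.

I_D = 0.330 mA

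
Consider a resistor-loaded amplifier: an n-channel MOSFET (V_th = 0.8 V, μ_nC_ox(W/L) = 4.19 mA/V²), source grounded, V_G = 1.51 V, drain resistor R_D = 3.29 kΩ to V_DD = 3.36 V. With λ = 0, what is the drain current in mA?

V_GS = V_G = 1.51 V, so V_ov = 1.51 − 0.8 = 0.71 V.
Assume saturation: I_D = ½ k_n V_ov² = 0.5 × 4.19 × 0.71² = 1.06 mA, giving V_DS = V_DD − I_D R_D = 3.36 − 1.06 × 3.29 = -0.115 V.
But -0.115 V < V_ov = 0.71 V, so the device is actually in triode.
In triode I_D = k_n[V_ov V_DS − ½ V_DS²] and I_D = (V_DD − V_DS)/R_D. Equating: 6.89 V_DS² − 10.79 V_DS + 3.36 = 0, giving V_DS = 0.429 V (the root below V_ov).
I_D = (3.36 − 0.429) / 3.29 = 0.891 mA.

I_D = 0.891 mA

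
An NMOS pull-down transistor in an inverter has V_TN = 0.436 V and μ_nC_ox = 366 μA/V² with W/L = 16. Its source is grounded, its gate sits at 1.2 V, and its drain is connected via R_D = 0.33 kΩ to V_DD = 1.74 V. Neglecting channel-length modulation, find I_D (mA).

I_D = 1.71 mA

V_GS = V_G = 1.2 V, so V_ov = 1.2 − 0.436 = 0.764 V.
k_n = μ_nC_ox · (W/L) = 5.856 mA/V².
Assume saturation: I_D = ½ k_n V_ov² = 0.5 × 5.856 × 0.764² = 1.71 mA, giving V_DS = V_DD − I_D R_D = 1.74 − 1.71 × 0.33 = 1.18 V.
V_DS = 1.18 V ≥ V_ov = 0.764 V, confirming saturation.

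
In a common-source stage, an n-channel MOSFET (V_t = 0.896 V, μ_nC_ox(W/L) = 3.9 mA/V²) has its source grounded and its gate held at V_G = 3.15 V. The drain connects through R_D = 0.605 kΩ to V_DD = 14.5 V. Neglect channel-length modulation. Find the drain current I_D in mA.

I_D = 9.91 mA

V_GS = V_G = 3.15 V, so V_ov = 3.15 − 0.896 = 2.25 V.
Assume saturation: I_D = ½ k_n V_ov² = 0.5 × 3.9 × 2.25² = 9.91 mA, giving V_DS = V_DD − I_D R_D = 14.5 − 9.91 × 0.605 = 8.51 V.
V_DS = 8.51 V ≥ V_ov = 2.25 V, confirming saturation.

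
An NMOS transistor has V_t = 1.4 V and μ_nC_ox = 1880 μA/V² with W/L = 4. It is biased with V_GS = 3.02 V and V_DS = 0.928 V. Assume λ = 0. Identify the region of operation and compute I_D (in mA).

k_n = μ_nC_ox · (W/L) = 7.52 mA/V².
V_ov = V_GS − V_t = 3.02 − 1.4 = 1.62 V.
Since V_DS = 0.928 V < V_ov = 1.62 V, the device is in the triode region.
I_D = k_n [V_ov · V_DS − ½ V_DS²] = 7.52 × [1.62 × 0.928 − 0.5 × 0.928²] = 8.07 mA.

Triode; I_D = 8.07 mA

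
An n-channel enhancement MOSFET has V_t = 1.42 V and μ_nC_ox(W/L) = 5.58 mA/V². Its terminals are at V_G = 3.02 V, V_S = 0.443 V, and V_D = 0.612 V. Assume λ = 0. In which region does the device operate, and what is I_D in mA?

Triode; I_D = 1.01 mA

V_GS = V_G − V_S = 3.02 − 0.443 = 2.58 V; V_DS = V_D − V_S = 0.612 − 0.443 = 0.169 V.
V_ov = V_GS − V_t = 2.58 − 1.42 = 1.16 V.
Since V_DS = 0.169 V < V_ov = 1.16 V, the device is in the triode region.
I_D = k_n [V_ov · V_DS − ½ V_DS²] = 5.58 × [1.16 × 0.169 − 0.5 × 0.169²] = 1.01 mA.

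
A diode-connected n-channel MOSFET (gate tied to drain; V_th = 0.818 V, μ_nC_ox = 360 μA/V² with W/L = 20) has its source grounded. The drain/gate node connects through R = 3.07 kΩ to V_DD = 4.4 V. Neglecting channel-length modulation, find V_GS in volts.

V_GS = 1.34 V

With gate tied to drain, V_GS = V_DS ≥ V_GS − V_th, so the device is in saturation.
k_n = μ_nC_ox · (W/L) = 7.2 mA/V².
KCL at the drain: ½ k_n (V_GS − V_th)² = (V_DD − V_GS)/R.
Let x = V_GS − 0.818. Then 11.1 x² + x − 3.582 = 0, giving x = 0.526 V (positive root), so V_GS = 1.34 V.
I_D = (V_DD − V_GS)/R = (4.4 − 1.34) / 3.07 = 0.995 mA.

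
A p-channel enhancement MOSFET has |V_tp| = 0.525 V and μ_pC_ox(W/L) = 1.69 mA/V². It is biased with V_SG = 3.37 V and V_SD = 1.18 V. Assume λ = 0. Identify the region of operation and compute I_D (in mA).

Triode; I_D = 4.50 mA

V_ov = V_SG − |V_tp| = 3.37 − 0.525 = 2.85 V.
Since V_SD = 1.18 V < V_ov = 2.85 V, the device is in the triode region.
I_D = k_p [V_ov · V_SD − ½ V_SD²] = 1.69 × [2.85 × 1.18 − 0.5 × 1.18²] = 4.5 mA.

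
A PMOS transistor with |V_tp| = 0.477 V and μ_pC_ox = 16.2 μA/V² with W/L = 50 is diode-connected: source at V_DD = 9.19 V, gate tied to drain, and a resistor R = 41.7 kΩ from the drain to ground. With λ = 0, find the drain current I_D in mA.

I_D = 0.192 mA

With gate tied to drain, V_SG = V_SD ≥ V_SG − |V_tp|, so the device is in saturation.
k_p = μ_pC_ox · (W/L) = 0.81 mA/V².
KCL at the drain: ½ k_p (V_SG − |V_tp|)² = (V_DD − V_SG)/R.
Let x = V_SG − 0.477. Then 16.9 x² + x − 8.713 = 0, giving x = 0.689 V (positive root), so V_SG = 1.17 V.
I_D = (V_DD − V_SG)/R = (9.19 − 1.17) / 41.7 = 0.192 mA.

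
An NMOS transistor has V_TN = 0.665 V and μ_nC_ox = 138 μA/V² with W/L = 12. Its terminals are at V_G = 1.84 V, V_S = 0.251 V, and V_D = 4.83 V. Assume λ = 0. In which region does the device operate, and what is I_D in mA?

Saturation; I_D = 0.707 mA

V_GS = V_G − V_S = 1.84 − 0.251 = 1.59 V; V_DS = V_D − V_S = 4.83 − 0.251 = 4.58 V.
k_n = μ_nC_ox · (W/L) = 1.656 mA/V².
V_ov = V_GS − V_TN = 1.59 − 0.665 = 0.924 V.
Since V_DS = 4.58 V ≥ V_ov = 0.924 V, the device is in saturation.
I_D = ½ k_n V_ov² = 0.5 × 1.656 × 0.924² = 0.707 mA.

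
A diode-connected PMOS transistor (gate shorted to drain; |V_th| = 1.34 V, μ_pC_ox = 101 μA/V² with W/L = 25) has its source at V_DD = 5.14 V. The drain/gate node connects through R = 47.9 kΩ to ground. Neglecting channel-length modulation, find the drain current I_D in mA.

With gate tied to drain, V_SG = V_SD ≥ V_SG − |V_th|, so the device is in saturation.
k_p = μ_pC_ox · (W/L) = 2.525 mA/V².
KCL at the drain: ½ k_p (V_SG − |V_th|)² = (V_DD − V_SG)/R.
Let x = V_SG − 1.34. Then 60.5 x² + x − 3.8 = 0, giving x = 0.243 V (positive root), so V_SG = 1.58 V.
I_D = (V_DD − V_SG)/R = (5.14 − 1.58) / 47.9 = 0.0743 mA.

I_D = 0.0743 mA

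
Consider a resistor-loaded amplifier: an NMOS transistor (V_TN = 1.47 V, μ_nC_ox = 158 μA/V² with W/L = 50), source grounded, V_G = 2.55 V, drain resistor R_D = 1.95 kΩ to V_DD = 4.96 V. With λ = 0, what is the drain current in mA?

I_D = 2.38 mA

V_GS = V_G = 2.55 V, so V_ov = 2.55 − 1.47 = 1.08 V.
k_n = μ_nC_ox · (W/L) = 7.9 mA/V².
Assume saturation: I_D = ½ k_n V_ov² = 0.5 × 7.9 × 1.08² = 4.61 mA, giving V_DS = V_DD − I_D R_D = 4.96 − 4.61 × 1.95 = -4.02 V.
But -4.02 V < V_ov = 1.08 V, so the device is actually in triode.
In triode I_D = k_n[V_ov V_DS − ½ V_DS²] and I_D = (V_DD − V_DS)/R_D. Equating: 7.7 V_DS² − 17.64 V_DS + 4.96 = 0, giving V_DS = 0.328 V (the root below V_ov).
I_D = (4.96 − 0.328) / 1.95 = 2.38 mA.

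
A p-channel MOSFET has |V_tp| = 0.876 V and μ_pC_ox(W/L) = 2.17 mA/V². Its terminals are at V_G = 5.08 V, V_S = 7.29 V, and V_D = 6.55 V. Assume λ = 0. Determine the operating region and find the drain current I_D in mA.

V_SG = V_S − V_G = 7.29 − 5.08 = 2.21 V; V_SD = V_S − V_D = 7.29 − 6.55 = 0.74 V.
V_ov = V_SG − |V_tp| = 2.21 − 0.876 = 1.33 V.
Since V_SD = 0.74 V < V_ov = 1.33 V, the device is in the triode region.
I_D = k_p [V_ov · V_SD − ½ V_SD²] = 2.17 × [1.33 × 0.74 − 0.5 × 0.74²] = 1.55 mA.

Triode; I_D = 1.55 mA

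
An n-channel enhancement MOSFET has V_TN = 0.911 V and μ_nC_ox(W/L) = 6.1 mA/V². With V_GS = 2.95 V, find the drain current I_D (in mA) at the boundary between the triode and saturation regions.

At the boundary V_DS = V_ov = V_GS − V_TN = 2.95 − 0.911 = 2.04 V.
I_D = ½ k_n V_ov² = 0.5 × 6.1 × 2.04² = 12.7 mA.

I_D = 12.7 mA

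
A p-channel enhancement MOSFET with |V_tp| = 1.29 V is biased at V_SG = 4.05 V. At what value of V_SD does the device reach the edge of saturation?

The boundary between triode and saturation is V_SD = V_SG − |V_tp| = V_ov.
V_ov = 4.05 − 1.29 = 2.76 V.

V_SD,sat = 2.76 V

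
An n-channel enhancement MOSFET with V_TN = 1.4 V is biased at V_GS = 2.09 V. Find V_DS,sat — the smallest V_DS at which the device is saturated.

V_DS,sat = 0.690 V

The boundary between triode and saturation is V_DS = V_GS − V_TN = V_ov.
V_ov = 2.09 − 1.4 = 0.69 V.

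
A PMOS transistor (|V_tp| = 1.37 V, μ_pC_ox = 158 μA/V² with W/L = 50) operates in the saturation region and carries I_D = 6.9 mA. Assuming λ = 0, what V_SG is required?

V_SG = 2.69 V

k_p = μ_pC_ox · (W/L) = 7.9 mA/V².
In saturation I_D = ½ k_p (V_SG − |V_tp|)², so V_SG − |V_tp| = √(2 I_D / k_p) = √(2 × 6.9 / 7.9) = 1.32 V.
V_SG = 1.37 + 1.32 = 2.69 V.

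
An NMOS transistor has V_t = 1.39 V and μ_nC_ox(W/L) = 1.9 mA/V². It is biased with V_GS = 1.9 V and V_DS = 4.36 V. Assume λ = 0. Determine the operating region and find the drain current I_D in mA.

V_ov = V_GS − V_t = 1.9 − 1.39 = 0.51 V.
Since V_DS = 4.36 V ≥ V_ov = 0.51 V, the device is in saturation.
I_D = ½ k_n V_ov² = 0.5 × 1.9 × 0.51² = 0.247 mA.

Saturation; I_D = 0.247 mA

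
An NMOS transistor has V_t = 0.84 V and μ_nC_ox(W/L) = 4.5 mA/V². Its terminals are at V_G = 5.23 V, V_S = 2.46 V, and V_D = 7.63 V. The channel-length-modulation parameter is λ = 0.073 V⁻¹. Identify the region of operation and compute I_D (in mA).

V_GS = V_G − V_S = 5.23 − 2.46 = 2.77 V; V_DS = V_D − V_S = 7.63 − 2.46 = 5.17 V.
V_ov = V_GS − V_t = 2.77 − 0.84 = 1.93 V.
Since V_DS = 5.17 V ≥ V_ov = 1.93 V, the device is in saturation.
I_D = ½ k_n V_ov² (1 + λ V_DS) = 0.5 × 4.5 × 1.93² × (1 + 0.073 × 5.17) = 11.5 mA.

Saturation; I_D = 11.5 mA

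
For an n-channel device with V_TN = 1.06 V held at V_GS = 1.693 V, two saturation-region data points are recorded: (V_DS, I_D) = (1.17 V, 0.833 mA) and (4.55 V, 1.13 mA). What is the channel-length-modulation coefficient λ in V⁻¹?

λ = 0.120 V⁻¹

With V_GS fixed, I_D ∝ (1 + λ V_DS) in saturation, so I_D2/I_D1 = (1 + λ V_DS2)/(1 + λ V_DS1).
1.13/0.833 = 1.357 = (1 + 4.55 λ)/(1 + 1.17 λ).
Solving: λ (I_D1 V_DS2 − I_D2 V_DS1) = I_D2 − I_D1, so λ = (1.13 − 0.833) / (0.833 × 4.55 − 1.13 × 1.17) = 0.297 / 2.47 = 0.12 V⁻¹.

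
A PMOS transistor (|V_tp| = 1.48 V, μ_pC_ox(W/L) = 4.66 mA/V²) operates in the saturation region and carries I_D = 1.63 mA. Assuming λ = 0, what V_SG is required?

In saturation I_D = ½ k_p (V_SG − |V_tp|)², so V_SG − |V_tp| = √(2 I_D / k_p) = √(2 × 1.63 / 4.66) = 0.836 V.
V_SG = 1.48 + 0.836 = 2.32 V.

V_SG = 2.32 V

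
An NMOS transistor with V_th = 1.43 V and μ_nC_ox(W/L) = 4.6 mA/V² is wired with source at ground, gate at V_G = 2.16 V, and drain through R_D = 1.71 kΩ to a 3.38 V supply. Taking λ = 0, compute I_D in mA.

I_D = 1.23 mA

V_GS = V_G = 2.16 V, so V_ov = 2.16 − 1.43 = 0.73 V.
Assume saturation: I_D = ½ k_n V_ov² = 0.5 × 4.6 × 0.73² = 1.23 mA, giving V_DS = V_DD − I_D R_D = 3.38 − 1.23 × 1.71 = 1.28 V.
V_DS = 1.28 V ≥ V_ov = 0.73 V, confirming saturation.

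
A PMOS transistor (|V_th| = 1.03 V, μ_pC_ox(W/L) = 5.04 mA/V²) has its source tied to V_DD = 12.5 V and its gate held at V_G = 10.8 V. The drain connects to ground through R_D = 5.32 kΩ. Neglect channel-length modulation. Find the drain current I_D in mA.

I_D = 1.13 mA

V_SG = V_DD − V_G = 12.5 − 10.8 = 1.7 V, so V_ov = 1.7 − 1.03 = 0.67 V.
Assume saturation: I_D = ½ k_p V_ov² = 0.5 × 5.04 × 0.67² = 1.13 mA, giving V_SD = V_DD − I_D R_D = 12.5 − 1.13 × 5.32 = 6.48 V.
V_SD = 6.48 V ≥ V_ov = 0.67 V, confirming saturation.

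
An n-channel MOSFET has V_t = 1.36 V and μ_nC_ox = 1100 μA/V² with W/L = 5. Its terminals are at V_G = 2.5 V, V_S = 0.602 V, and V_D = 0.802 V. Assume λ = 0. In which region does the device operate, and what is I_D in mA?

V_GS = V_G − V_S = 2.5 − 0.602 = 1.9 V; V_DS = V_D − V_S = 0.802 − 0.602 = 0.2 V.
k_n = μ_nC_ox · (W/L) = 5.5 mA/V².
V_ov = V_GS − V_t = 1.9 − 1.36 = 0.538 V.
Since V_DS = 0.2 V < V_ov = 0.538 V, the device is in the triode region.
I_D = k_n [V_ov · V_DS − ½ V_DS²] = 5.5 × [0.538 × 0.2 − 0.5 × 0.2²] = 0.482 mA.

Triode; I_D = 0.482 mA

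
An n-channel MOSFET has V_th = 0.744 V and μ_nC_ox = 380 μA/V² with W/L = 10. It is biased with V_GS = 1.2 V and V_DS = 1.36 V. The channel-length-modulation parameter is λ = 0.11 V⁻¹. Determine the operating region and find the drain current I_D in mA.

k_n = μ_nC_ox · (W/L) = 3.8 mA/V².
V_ov = V_GS − V_th = 1.2 − 0.744 = 0.456 V.
Since V_DS = 1.36 V ≥ V_ov = 0.456 V, the device is in saturation.
I_D = ½ k_n V_ov² (1 + λ V_DS) = 0.5 × 3.8 × 0.456² × (1 + 0.11 × 1.36) = 0.454 mA.

Saturation; I_D = 0.454 mA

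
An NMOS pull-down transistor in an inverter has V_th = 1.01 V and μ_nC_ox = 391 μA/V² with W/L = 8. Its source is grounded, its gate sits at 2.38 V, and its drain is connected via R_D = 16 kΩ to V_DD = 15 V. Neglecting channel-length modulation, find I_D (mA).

I_D = 0.923 mA

V_GS = V_G = 2.38 V, so V_ov = 2.38 − 1.01 = 1.37 V.
k_n = μ_nC_ox · (W/L) = 3.128 mA/V².
Assume saturation: I_D = ½ k_n V_ov² = 0.5 × 3.128 × 1.37² = 2.94 mA, giving V_DS = V_DD − I_D R_D = 15 − 2.94 × 16 = -32 V.
But -32 V < V_ov = 1.37 V, so the device is actually in triode.
In triode I_D = k_n[V_ov V_DS − ½ V_DS²] and I_D = (V_DD − V_DS)/R_D. Equating: 25 V_DS² − 69.57 V_DS + 15 = 0, giving V_DS = 0.236 V (the root below V_ov).
I_D = (15 − 0.236) / 16 = 0.923 mA.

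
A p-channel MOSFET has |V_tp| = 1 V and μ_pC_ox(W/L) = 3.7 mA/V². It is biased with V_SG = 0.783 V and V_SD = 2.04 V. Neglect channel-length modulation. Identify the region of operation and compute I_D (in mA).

V_SG = 0.783 V < |V_tp| = 1 V, so the transistor is in cutoff.

Cutoff; I_D = 0 mA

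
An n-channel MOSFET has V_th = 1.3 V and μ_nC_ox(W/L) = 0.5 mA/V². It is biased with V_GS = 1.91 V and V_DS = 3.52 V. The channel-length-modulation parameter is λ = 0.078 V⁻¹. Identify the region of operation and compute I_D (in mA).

Saturation; I_D = 0.119 mA

V_ov = V_GS − V_th = 1.91 − 1.3 = 0.61 V.
Since V_DS = 3.52 V ≥ V_ov = 0.61 V, the device is in saturation.
I_D = ½ k_n V_ov² (1 + λ V_DS) = 0.5 × 0.5 × 0.61² × (1 + 0.078 × 3.52) = 0.119 mA.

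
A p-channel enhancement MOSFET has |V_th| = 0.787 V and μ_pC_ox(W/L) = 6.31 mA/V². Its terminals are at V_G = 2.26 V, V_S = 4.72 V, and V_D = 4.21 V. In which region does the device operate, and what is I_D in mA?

V_SG = V_S − V_G = 4.72 − 2.26 = 2.46 V; V_SD = V_S − V_D = 4.72 − 4.21 = 0.51 V.
V_ov = V_SG − |V_th| = 2.46 − 0.787 = 1.67 V.
Since V_SD = 0.51 V < V_ov = 1.67 V, the device is in the triode region.
I_D = k_p [V_ov · V_SD − ½ V_SD²] = 6.31 × [1.67 × 0.51 − 0.5 × 0.51²] = 4.56 mA.

Triode; I_D = 4.56 mA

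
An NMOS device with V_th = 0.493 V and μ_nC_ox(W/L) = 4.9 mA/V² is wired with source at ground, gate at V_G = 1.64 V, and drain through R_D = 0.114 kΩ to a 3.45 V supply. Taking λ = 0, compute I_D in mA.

I_D = 3.22 mA

V_GS = V_G = 1.64 V, so V_ov = 1.64 − 0.493 = 1.15 V.
Assume saturation: I_D = ½ k_n V_ov² = 0.5 × 4.9 × 1.15² = 3.22 mA, giving V_DS = V_DD − I_D R_D = 3.45 − 3.22 × 0.114 = 3.08 V.
V_DS = 3.08 V ≥ V_ov = 1.15 V, confirming saturation.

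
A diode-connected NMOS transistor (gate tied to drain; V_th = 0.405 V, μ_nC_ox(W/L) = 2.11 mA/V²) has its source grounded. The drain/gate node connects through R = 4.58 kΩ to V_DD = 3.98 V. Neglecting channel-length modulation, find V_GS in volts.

V_GS = 1.17 V

With gate tied to drain, V_GS = V_DS ≥ V_GS − V_th, so the device is in saturation.
KCL at the drain: ½ k_n (V_GS − V_th)² = (V_DD − V_GS)/R.
Let x = V_GS − 0.405. Then 4.83 x² + x − 3.575 = 0, giving x = 0.763 V (positive root), so V_GS = 1.17 V.
I_D = (V_DD − V_GS)/R = (3.98 − 1.17) / 4.58 = 0.614 mA.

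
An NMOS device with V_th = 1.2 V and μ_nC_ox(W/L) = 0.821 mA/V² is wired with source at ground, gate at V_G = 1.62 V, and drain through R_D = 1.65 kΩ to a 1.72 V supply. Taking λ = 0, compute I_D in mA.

I_D = 0.0724 mA

V_GS = V_G = 1.62 V, so V_ov = 1.62 − 1.2 = 0.42 V.
Assume saturation: I_D = ½ k_n V_ov² = 0.5 × 0.821 × 0.42² = 0.0724 mA, giving V_DS = V_DD − I_D R_D = 1.72 − 0.0724 × 1.65 = 1.6 V.
V_DS = 1.6 V ≥ V_ov = 0.42 V, confirming saturation.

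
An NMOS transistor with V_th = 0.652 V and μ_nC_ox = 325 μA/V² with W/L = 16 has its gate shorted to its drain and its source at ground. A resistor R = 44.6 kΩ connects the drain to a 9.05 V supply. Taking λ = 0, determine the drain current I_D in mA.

With gate tied to drain, V_GS = V_DS ≥ V_GS − V_th, so the device is in saturation.
k_n = μ_nC_ox · (W/L) = 5.2 mA/V².
KCL at the drain: ½ k_n (V_GS − V_th)² = (V_DD − V_GS)/R.
Let x = V_GS − 0.652. Then 116 x² + x − 8.398 = 0, giving x = 0.265 V (positive root), so V_GS = 0.917 V.
I_D = (V_DD − V_GS)/R = (9.05 − 0.917) / 44.6 = 0.182 mA.

I_D = 0.182 mA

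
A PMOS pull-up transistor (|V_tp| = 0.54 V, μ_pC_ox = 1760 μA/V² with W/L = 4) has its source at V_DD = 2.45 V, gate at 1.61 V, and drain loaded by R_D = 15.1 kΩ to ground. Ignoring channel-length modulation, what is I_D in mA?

V_SG = V_DD − V_G = 2.45 − 1.61 = 0.84 V, so V_ov = 0.84 − 0.54 = 0.3 V.
k_p = μ_pC_ox · (W/L) = 7.04 mA/V².
Assume saturation: I_D = ½ k_p V_ov² = 0.5 × 7.04 × 0.3² = 0.317 mA, giving V_SD = V_DD − I_D R_D = 2.45 − 0.317 × 15.1 = -2.33 V.
But -2.33 V < V_ov = 0.3 V, so the device is actually in triode.
In triode I_D = k_p[V_ov V_SD − ½ V_SD²] and I_D = (V_DD − V_SD)/R_D. Equating: 53.2 V_SD² − 32.89 V_SD + 2.45 = 0, giving V_SD = 0.0866 V (the root below V_ov).
I_D = (2.45 − 0.0866) / 15.1 = 0.157 mA.

I_D = 0.157 mA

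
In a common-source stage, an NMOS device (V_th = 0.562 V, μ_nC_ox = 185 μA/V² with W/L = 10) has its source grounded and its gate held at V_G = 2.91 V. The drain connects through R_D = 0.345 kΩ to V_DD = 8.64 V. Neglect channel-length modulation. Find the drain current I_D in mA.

I_D = 5.10 mA

V_GS = V_G = 2.91 V, so V_ov = 2.91 − 0.562 = 2.35 V.
k_n = μ_nC_ox · (W/L) = 1.85 mA/V².
Assume saturation: I_D = ½ k_n V_ov² = 0.5 × 1.85 × 2.35² = 5.1 mA, giving V_DS = V_DD − I_D R_D = 8.64 − 5.1 × 0.345 = 6.88 V.
V_DS = 6.88 V ≥ V_ov = 2.35 V, confirming saturation.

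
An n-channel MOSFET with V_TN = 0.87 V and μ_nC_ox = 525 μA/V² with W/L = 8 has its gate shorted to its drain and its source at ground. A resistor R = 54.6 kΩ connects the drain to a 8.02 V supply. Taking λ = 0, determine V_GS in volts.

V_GS = 1.12 V

With gate tied to drain, V_GS = V_DS ≥ V_GS − V_TN, so the device is in saturation.
k_n = μ_nC_ox · (W/L) = 4.2 mA/V².
KCL at the drain: ½ k_n (V_GS − V_TN)² = (V_DD − V_GS)/R.
Let x = V_GS − 0.87. Then 115 x² + x − 7.15 = 0, giving x = 0.245 V (positive root), so V_GS = 1.12 V.
I_D = (V_DD − V_GS)/R = (8.02 − 1.12) / 54.6 = 0.126 mA.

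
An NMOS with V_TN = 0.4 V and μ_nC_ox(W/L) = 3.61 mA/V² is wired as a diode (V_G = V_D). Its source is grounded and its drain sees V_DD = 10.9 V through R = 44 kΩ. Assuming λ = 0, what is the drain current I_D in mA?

With gate tied to drain, V_GS = V_DS ≥ V_GS − V_TN, so the device is in saturation.
KCL at the drain: ½ k_n (V_GS − V_TN)² = (V_DD − V_GS)/R.
Let x = V_GS − 0.4. Then 79.4 x² + x − 10.5 = 0, giving x = 0.357 V (positive root), so V_GS = 0.757 V.
I_D = (V_DD − V_GS)/R = (10.9 − 0.757) / 44 = 0.231 mA.

I_D = 0.231 mA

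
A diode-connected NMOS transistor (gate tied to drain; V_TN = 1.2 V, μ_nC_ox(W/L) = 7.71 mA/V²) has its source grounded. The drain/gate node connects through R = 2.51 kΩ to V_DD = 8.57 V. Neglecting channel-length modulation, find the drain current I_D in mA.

With gate tied to drain, V_GS = V_DS ≥ V_GS − V_TN, so the device is in saturation.
KCL at the drain: ½ k_n (V_GS − V_TN)² = (V_DD − V_GS)/R.
Let x = V_GS − 1.2. Then 9.68 x² + x − 7.37 = 0, giving x = 0.823 V (positive root), so V_GS = 2.02 V.
I_D = (V_DD − V_GS)/R = (8.57 − 2.02) / 2.51 = 2.61 mA.

I_D = 2.61 mA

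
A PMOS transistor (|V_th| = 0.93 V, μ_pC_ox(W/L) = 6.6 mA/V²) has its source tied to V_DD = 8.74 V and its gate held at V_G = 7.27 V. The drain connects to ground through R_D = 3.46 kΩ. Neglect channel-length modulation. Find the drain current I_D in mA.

V_SG = V_DD − V_G = 8.74 − 7.27 = 1.47 V, so V_ov = 1.47 − 0.93 = 0.54 V.
Assume saturation: I_D = ½ k_p V_ov² = 0.5 × 6.6 × 0.54² = 0.962 mA, giving V_SD = V_DD − I_D R_D = 8.74 − 0.962 × 3.46 = 5.41 V.
V_SD = 5.41 V ≥ V_ov = 0.54 V, confirming saturation.

I_D = 0.962 mA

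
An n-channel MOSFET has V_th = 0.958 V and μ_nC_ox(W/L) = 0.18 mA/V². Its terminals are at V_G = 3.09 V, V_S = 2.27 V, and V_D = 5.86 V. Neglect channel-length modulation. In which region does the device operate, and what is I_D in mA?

Cutoff; I_D = 0 mA

V_GS = V_G − V_S = 3.09 − 2.27 = 0.82 V; V_DS = V_D − V_S = 5.86 − 2.27 = 3.59 V.
V_GS = 0.82 V < V_th = 0.958 V, so the transistor is in cutoff.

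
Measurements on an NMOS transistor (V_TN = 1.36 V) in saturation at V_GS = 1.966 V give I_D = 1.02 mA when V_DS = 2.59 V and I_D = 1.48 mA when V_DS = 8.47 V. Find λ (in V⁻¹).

With V_GS fixed, I_D ∝ (1 + λ V_DS) in saturation, so I_D2/I_D1 = (1 + λ V_DS2)/(1 + λ V_DS1).
1.48/1.02 = 1.451 = (1 + 8.47 λ)/(1 + 2.59 λ).
Solving: λ (I_D1 V_DS2 − I_D2 V_DS1) = I_D2 − I_D1, so λ = (1.48 − 1.02) / (1.02 × 8.47 − 1.48 × 2.59) = 0.46 / 4.81 = 0.0957 V⁻¹.

λ = 0.0957 V⁻¹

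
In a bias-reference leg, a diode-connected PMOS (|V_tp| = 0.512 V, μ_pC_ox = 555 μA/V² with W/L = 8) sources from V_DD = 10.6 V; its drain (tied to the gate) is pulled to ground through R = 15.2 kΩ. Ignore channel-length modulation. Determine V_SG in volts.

With gate tied to drain, V_SG = V_SD ≥ V_SG − |V_tp|, so the device is in saturation.
k_p = μ_pC_ox · (W/L) = 4.44 mA/V².
KCL at the drain: ½ k_p (V_SG − |V_tp|)² = (V_DD − V_SG)/R.
Let x = V_SG − 0.512. Then 33.7 x² + x − 10.09 = 0, giving x = 0.532 V (positive root), so V_SG = 1.04 V.
I_D = (V_DD − V_SG)/R = (10.6 − 1.04) / 15.2 = 0.629 mA.

V_SG = 1.04 V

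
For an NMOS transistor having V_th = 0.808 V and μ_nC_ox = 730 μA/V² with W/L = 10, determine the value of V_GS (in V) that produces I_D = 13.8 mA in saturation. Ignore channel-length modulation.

V_GS = 2.75 V

k_n = μ_nC_ox · (W/L) = 7.3 mA/V².
In saturation I_D = ½ k_n (V_GS − V_th)², so V_GS − V_th = √(2 I_D / k_n) = √(2 × 13.8 / 7.3) = 1.94 V.
V_GS = 0.808 + 1.94 = 2.75 V.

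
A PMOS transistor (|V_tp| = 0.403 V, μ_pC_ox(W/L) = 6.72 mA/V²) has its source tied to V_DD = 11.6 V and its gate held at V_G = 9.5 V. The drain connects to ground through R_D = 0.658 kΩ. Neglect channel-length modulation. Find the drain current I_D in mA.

V_SG = V_DD − V_G = 11.6 − 9.5 = 2.1 V, so V_ov = 2.1 − 0.403 = 1.7 V.
Assume saturation: I_D = ½ k_p V_ov² = 0.5 × 6.72 × 1.7² = 9.68 mA, giving V_SD = V_DD − I_D R_D = 11.6 − 9.68 × 0.658 = 5.23 V.
V_SD = 5.23 V ≥ V_ov = 1.7 V, confirming saturation.

I_D = 9.68 mA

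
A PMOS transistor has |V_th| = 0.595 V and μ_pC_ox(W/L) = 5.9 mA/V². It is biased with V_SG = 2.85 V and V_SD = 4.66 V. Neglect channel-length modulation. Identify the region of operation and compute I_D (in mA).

V_ov = V_SG − |V_th| = 2.85 − 0.595 = 2.25 V.
Since V_SD = 4.66 V ≥ V_ov = 2.25 V, the device is in saturation.
I_D = ½ k_p V_ov² = 0.5 × 5.9 × 2.25² = 15 mA.

Saturation; I_D = 15.0 mA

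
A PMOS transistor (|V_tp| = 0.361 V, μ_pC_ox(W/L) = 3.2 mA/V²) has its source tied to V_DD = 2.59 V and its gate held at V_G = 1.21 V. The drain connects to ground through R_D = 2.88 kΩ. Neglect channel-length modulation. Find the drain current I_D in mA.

I_D = 0.800 mA

V_SG = V_DD − V_G = 2.59 − 1.21 = 1.38 V, so V_ov = 1.38 − 0.361 = 1.02 V.
Assume saturation: I_D = ½ k_p V_ov² = 0.5 × 3.2 × 1.02² = 1.66 mA, giving V_SD = V_DD − I_D R_D = 2.59 − 1.66 × 2.88 = -2.19 V.
But -2.19 V < V_ov = 1.02 V, so the device is actually in triode.
In triode I_D = k_p[V_ov V_SD − ½ V_SD²] and I_D = (V_DD − V_SD)/R_D. Equating: 4.61 V_SD² − 10.39 V_SD + 2.59 = 0, giving V_SD = 0.285 V (the root below V_ov).
I_D = (2.59 − 0.285) / 2.88 = 0.8 mA.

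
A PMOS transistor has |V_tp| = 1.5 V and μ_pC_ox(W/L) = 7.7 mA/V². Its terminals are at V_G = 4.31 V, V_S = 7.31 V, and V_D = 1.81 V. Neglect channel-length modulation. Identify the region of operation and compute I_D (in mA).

V_SG = V_S − V_G = 7.31 − 4.31 = 3 V; V_SD = V_S − V_D = 7.31 − 1.81 = 5.5 V.
V_ov = V_SG − |V_tp| = 3 − 1.5 = 1.5 V.
Since V_SD = 5.5 V ≥ V_ov = 1.5 V, the device is in saturation.
I_D = ½ k_p V_ov² = 0.5 × 7.7 × 1.5² = 8.66 mA.

Saturation; I_D = 8.66 mA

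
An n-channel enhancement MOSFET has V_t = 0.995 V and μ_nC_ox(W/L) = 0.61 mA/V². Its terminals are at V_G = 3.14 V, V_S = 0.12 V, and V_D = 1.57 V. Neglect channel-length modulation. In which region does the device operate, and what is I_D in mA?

Triode; I_D = 1.15 mA

V_GS = V_G − V_S = 3.14 − 0.12 = 3.02 V; V_DS = V_D − V_S = 1.57 − 0.12 = 1.45 V.
V_ov = V_GS − V_t = 3.02 − 0.995 = 2.02 V.
Since V_DS = 1.45 V < V_ov = 2.02 V, the device is in the triode region.
I_D = k_n [V_ov · V_DS − ½ V_DS²] = 0.61 × [2.02 × 1.45 − 0.5 × 1.45²] = 1.15 mA.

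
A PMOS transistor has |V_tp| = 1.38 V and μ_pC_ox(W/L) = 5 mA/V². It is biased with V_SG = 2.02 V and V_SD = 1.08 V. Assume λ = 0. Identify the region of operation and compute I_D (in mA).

V_ov = V_SG − |V_tp| = 2.02 − 1.38 = 0.64 V.
Since V_SD = 1.08 V ≥ V_ov = 0.64 V, the device is in saturation.
I_D = ½ k_p V_ov² = 0.5 × 5 × 0.64² = 1.02 mA.

Saturation; I_D = 1.02 mA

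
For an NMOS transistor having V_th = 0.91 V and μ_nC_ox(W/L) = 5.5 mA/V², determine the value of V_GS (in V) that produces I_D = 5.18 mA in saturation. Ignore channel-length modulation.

In saturation I_D = ½ k_n (V_GS − V_th)², so V_GS − V_th = √(2 I_D / k_n) = √(2 × 5.18 / 5.5) = 1.37 V.
V_GS = 0.91 + 1.37 = 2.28 V.

V_GS = 2.28 V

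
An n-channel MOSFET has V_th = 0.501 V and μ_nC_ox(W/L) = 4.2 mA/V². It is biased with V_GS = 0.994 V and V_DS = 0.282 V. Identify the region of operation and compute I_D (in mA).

V_ov = V_GS − V_th = 0.994 − 0.501 = 0.493 V.
Since V_DS = 0.282 V < V_ov = 0.493 V, the device is in the triode region.
I_D = k_n [V_ov · V_DS − ½ V_DS²] = 4.2 × [0.493 × 0.282 − 0.5 × 0.282²] = 0.417 mA.

Triode; I_D = 0.417 mA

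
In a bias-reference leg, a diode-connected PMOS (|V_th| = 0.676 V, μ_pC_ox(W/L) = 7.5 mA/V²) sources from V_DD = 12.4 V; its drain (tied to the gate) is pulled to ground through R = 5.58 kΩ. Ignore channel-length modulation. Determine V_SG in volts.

V_SG = 1.40 V

With gate tied to drain, V_SG = V_SD ≥ V_SG − |V_th|, so the device is in saturation.
KCL at the drain: ½ k_p (V_SG − |V_th|)² = (V_DD − V_SG)/R.
Let x = V_SG − 0.676. Then 20.9 x² + x − 11.72 = 0, giving x = 0.725 V (positive root), so V_SG = 1.4 V.
I_D = (V_DD − V_SG)/R = (12.4 − 1.4) / 5.58 = 1.97 mA.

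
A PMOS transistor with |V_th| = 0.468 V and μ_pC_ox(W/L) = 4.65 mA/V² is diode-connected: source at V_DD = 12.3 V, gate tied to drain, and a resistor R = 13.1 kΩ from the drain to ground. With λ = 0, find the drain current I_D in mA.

I_D = 0.857 mA

With gate tied to drain, V_SG = V_SD ≥ V_SG − |V_th|, so the device is in saturation.
KCL at the drain: ½ k_p (V_SG − |V_th|)² = (V_DD − V_SG)/R.
Let x = V_SG − 0.468. Then 30.5 x² + x − 11.83 = 0, giving x = 0.607 V (positive root), so V_SG = 1.08 V.
I_D = (V_DD − V_SG)/R = (12.3 − 1.08) / 13.1 = 0.857 mA.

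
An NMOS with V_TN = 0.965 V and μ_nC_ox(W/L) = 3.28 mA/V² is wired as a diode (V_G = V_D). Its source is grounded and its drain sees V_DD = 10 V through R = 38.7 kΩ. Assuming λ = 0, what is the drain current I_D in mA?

I_D = 0.224 mA

With gate tied to drain, V_GS = V_DS ≥ V_GS − V_TN, so the device is in saturation.
KCL at the drain: ½ k_n (V_GS − V_TN)² = (V_DD − V_GS)/R.
Let x = V_GS − 0.965. Then 63.5 x² + x − 9.035 = 0, giving x = 0.37 V (positive root), so V_GS = 1.33 V.
I_D = (V_DD − V_GS)/R = (10 − 1.33) / 38.7 = 0.224 mA.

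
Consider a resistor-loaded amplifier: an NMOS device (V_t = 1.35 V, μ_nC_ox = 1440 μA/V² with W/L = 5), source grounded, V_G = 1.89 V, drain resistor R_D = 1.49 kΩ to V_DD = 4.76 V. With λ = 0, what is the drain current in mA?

I_D = 1.05 mA

V_GS = V_G = 1.89 V, so V_ov = 1.89 − 1.35 = 0.54 V.
k_n = μ_nC_ox · (W/L) = 7.2 mA/V².
Assume saturation: I_D = ½ k_n V_ov² = 0.5 × 7.2 × 0.54² = 1.05 mA, giving V_DS = V_DD − I_D R_D = 4.76 − 1.05 × 1.49 = 3.2 V.
V_DS = 3.2 V ≥ V_ov = 0.54 V, confirming saturation.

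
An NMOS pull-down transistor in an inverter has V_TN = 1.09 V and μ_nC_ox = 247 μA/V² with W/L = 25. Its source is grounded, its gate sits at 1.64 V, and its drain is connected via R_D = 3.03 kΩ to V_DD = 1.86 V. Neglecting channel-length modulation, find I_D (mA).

I_D = 0.549 mA

V_GS = V_G = 1.64 V, so V_ov = 1.64 − 1.09 = 0.55 V.
k_n = μ_nC_ox · (W/L) = 6.175 mA/V².
Assume saturation: I_D = ½ k_n V_ov² = 0.5 × 6.175 × 0.55² = 0.934 mA, giving V_DS = V_DD − I_D R_D = 1.86 − 0.934 × 3.03 = -0.97 V.
But -0.97 V < V_ov = 0.55 V, so the device is actually in triode.
In triode I_D = k_n[V_ov V_DS − ½ V_DS²] and I_D = (V_DD − V_DS)/R_D. Equating: 9.36 V_DS² − 11.29 V_DS + 1.86 = 0, giving V_DS = 0.197 V (the root below V_ov).
I_D = (1.86 − 0.197) / 3.03 = 0.549 mA.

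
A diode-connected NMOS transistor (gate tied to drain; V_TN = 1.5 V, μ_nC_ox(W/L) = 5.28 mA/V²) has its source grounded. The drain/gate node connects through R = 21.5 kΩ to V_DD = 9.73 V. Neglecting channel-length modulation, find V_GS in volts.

With gate tied to drain, V_GS = V_DS ≥ V_GS − V_TN, so the device is in saturation.
KCL at the drain: ½ k_n (V_GS − V_TN)² = (V_DD − V_GS)/R.
Let x = V_GS − 1.5. Then 56.8 x² + x − 8.23 = 0, giving x = 0.372 V (positive root), so V_GS = 1.87 V.
I_D = (V_DD − V_GS)/R = (9.73 − 1.87) / 21.5 = 0.365 mA.

V_GS = 1.87 V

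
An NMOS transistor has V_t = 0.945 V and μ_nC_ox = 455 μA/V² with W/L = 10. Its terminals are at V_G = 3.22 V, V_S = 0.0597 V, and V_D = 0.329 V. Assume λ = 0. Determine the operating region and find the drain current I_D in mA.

V_GS = V_G − V_S = 3.22 − 0.0597 = 3.16 V; V_DS = V_D − V_S = 0.329 − 0.0597 = 0.269 V.
k_n = μ_nC_ox · (W/L) = 4.55 mA/V².
V_ov = V_GS − V_t = 3.16 − 0.945 = 2.22 V.
Since V_DS = 0.269 V < V_ov = 2.22 V, the device is in the triode region.
I_D = k_n [V_ov · V_DS − ½ V_DS²] = 4.55 × [2.22 × 0.269 − 0.5 × 0.269²] = 2.55 mA.

Triode; I_D = 2.55 mA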